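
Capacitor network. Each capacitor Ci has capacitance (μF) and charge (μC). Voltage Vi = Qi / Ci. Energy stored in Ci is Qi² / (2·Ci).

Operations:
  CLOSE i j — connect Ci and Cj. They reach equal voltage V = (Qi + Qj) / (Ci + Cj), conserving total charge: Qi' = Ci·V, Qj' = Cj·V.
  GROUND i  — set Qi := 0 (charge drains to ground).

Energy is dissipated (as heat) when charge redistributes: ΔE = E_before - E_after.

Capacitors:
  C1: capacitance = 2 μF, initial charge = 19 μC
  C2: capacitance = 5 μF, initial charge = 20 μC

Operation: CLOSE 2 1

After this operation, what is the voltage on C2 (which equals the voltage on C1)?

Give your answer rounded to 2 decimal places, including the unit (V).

Answer: 5.57 V

Derivation:
Initial: C1(2μF, Q=19μC, V=9.50V), C2(5μF, Q=20μC, V=4.00V)
Op 1: CLOSE 2-1: Q_total=39.00, C_total=7.00, V=5.57; Q2=27.86, Q1=11.14; dissipated=21.607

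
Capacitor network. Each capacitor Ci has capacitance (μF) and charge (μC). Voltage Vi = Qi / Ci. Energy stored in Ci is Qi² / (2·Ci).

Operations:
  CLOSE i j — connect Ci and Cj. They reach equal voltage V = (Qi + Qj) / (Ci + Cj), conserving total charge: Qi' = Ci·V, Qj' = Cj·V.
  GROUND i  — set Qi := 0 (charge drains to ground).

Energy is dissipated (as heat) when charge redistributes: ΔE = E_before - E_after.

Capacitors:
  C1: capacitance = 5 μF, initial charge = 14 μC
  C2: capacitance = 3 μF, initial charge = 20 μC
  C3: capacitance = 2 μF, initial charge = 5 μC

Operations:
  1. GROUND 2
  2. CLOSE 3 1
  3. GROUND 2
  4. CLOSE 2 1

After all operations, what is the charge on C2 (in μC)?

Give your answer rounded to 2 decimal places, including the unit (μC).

Initial: C1(5μF, Q=14μC, V=2.80V), C2(3μF, Q=20μC, V=6.67V), C3(2μF, Q=5μC, V=2.50V)
Op 1: GROUND 2: Q2=0; energy lost=66.667
Op 2: CLOSE 3-1: Q_total=19.00, C_total=7.00, V=2.71; Q3=5.43, Q1=13.57; dissipated=0.064
Op 3: GROUND 2: Q2=0; energy lost=0.000
Op 4: CLOSE 2-1: Q_total=13.57, C_total=8.00, V=1.70; Q2=5.09, Q1=8.48; dissipated=6.907
Final charges: Q1=8.48, Q2=5.09, Q3=5.43

Answer: 5.09 μC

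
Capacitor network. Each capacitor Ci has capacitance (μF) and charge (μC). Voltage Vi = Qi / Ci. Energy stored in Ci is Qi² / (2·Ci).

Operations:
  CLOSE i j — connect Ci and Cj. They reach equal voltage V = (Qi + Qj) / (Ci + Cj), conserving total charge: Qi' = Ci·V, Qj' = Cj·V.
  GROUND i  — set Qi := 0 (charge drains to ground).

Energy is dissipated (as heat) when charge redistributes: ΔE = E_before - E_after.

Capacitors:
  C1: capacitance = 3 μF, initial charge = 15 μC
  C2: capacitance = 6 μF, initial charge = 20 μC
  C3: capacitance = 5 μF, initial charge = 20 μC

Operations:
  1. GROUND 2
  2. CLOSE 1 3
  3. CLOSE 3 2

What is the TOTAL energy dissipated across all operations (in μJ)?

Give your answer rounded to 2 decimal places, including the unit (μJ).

Initial: C1(3μF, Q=15μC, V=5.00V), C2(6μF, Q=20μC, V=3.33V), C3(5μF, Q=20μC, V=4.00V)
Op 1: GROUND 2: Q2=0; energy lost=33.333
Op 2: CLOSE 1-3: Q_total=35.00, C_total=8.00, V=4.38; Q1=13.12, Q3=21.88; dissipated=0.938
Op 3: CLOSE 3-2: Q_total=21.88, C_total=11.00, V=1.99; Q3=9.94, Q2=11.93; dissipated=26.101
Total dissipated: 60.372 μJ

Answer: 60.37 μJ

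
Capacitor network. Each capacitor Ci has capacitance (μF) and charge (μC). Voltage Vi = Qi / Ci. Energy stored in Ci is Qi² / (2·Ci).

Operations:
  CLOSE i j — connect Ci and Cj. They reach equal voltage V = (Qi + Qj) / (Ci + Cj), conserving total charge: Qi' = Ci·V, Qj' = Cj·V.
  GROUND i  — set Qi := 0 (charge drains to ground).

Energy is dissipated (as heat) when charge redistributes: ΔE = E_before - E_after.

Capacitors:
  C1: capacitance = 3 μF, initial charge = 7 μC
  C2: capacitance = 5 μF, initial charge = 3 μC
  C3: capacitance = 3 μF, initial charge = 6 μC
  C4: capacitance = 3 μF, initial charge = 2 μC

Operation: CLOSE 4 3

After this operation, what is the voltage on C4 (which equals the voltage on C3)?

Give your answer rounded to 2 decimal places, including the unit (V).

Answer: 1.33 V

Derivation:
Initial: C1(3μF, Q=7μC, V=2.33V), C2(5μF, Q=3μC, V=0.60V), C3(3μF, Q=6μC, V=2.00V), C4(3μF, Q=2μC, V=0.67V)
Op 1: CLOSE 4-3: Q_total=8.00, C_total=6.00, V=1.33; Q4=4.00, Q3=4.00; dissipated=1.333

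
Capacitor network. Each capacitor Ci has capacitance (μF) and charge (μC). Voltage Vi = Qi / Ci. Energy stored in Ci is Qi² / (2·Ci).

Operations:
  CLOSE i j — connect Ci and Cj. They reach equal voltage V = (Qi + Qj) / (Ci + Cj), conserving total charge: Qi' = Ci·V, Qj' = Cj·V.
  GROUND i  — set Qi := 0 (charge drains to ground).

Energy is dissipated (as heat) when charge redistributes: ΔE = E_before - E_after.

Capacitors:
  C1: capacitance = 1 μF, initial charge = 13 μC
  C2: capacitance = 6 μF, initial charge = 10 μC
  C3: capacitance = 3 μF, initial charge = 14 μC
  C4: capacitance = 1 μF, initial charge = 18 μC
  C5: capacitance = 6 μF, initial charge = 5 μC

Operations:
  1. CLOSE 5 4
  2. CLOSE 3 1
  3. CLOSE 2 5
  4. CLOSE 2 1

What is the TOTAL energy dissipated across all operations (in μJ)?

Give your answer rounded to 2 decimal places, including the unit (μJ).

Answer: 164.10 μJ

Derivation:
Initial: C1(1μF, Q=13μC, V=13.00V), C2(6μF, Q=10μC, V=1.67V), C3(3μF, Q=14μC, V=4.67V), C4(1μF, Q=18μC, V=18.00V), C5(6μF, Q=5μC, V=0.83V)
Op 1: CLOSE 5-4: Q_total=23.00, C_total=7.00, V=3.29; Q5=19.71, Q4=3.29; dissipated=126.298
Op 2: CLOSE 3-1: Q_total=27.00, C_total=4.00, V=6.75; Q3=20.25, Q1=6.75; dissipated=26.042
Op 3: CLOSE 2-5: Q_total=29.71, C_total=12.00, V=2.48; Q2=14.86, Q5=14.86; dissipated=3.932
Op 4: CLOSE 2-1: Q_total=21.61, C_total=7.00, V=3.09; Q2=18.52, Q1=3.09; dissipated=7.828
Total dissipated: 164.099 μJ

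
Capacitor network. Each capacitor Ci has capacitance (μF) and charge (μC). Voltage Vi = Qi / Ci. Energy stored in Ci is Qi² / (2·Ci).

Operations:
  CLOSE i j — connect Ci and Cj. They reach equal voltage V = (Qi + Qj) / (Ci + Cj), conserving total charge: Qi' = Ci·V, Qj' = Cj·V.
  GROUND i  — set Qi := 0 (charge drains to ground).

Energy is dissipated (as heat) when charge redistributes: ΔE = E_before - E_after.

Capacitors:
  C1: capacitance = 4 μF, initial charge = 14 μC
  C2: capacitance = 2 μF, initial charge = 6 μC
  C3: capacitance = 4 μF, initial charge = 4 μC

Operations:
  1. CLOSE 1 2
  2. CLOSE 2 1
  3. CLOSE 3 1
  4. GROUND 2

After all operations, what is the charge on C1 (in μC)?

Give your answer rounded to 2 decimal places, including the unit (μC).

Initial: C1(4μF, Q=14μC, V=3.50V), C2(2μF, Q=6μC, V=3.00V), C3(4μF, Q=4μC, V=1.00V)
Op 1: CLOSE 1-2: Q_total=20.00, C_total=6.00, V=3.33; Q1=13.33, Q2=6.67; dissipated=0.167
Op 2: CLOSE 2-1: Q_total=20.00, C_total=6.00, V=3.33; Q2=6.67, Q1=13.33; dissipated=0.000
Op 3: CLOSE 3-1: Q_total=17.33, C_total=8.00, V=2.17; Q3=8.67, Q1=8.67; dissipated=5.444
Op 4: GROUND 2: Q2=0; energy lost=11.111
Final charges: Q1=8.67, Q2=0.00, Q3=8.67

Answer: 8.67 μC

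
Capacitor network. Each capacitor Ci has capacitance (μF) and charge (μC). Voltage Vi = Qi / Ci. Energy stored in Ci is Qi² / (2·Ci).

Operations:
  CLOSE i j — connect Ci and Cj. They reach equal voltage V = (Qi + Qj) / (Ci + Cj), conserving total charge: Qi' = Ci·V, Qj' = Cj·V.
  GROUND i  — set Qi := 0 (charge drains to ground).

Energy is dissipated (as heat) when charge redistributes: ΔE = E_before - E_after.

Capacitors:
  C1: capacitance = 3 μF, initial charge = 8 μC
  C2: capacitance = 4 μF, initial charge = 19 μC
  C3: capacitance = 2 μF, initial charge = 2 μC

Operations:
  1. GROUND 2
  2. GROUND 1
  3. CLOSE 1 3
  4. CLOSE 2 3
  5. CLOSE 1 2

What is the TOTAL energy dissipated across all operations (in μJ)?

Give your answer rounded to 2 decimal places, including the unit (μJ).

Answer: 56.56 μJ

Derivation:
Initial: C1(3μF, Q=8μC, V=2.67V), C2(4μF, Q=19μC, V=4.75V), C3(2μF, Q=2μC, V=1.00V)
Op 1: GROUND 2: Q2=0; energy lost=45.125
Op 2: GROUND 1: Q1=0; energy lost=10.667
Op 3: CLOSE 1-3: Q_total=2.00, C_total=5.00, V=0.40; Q1=1.20, Q3=0.80; dissipated=0.600
Op 4: CLOSE 2-3: Q_total=0.80, C_total=6.00, V=0.13; Q2=0.53, Q3=0.27; dissipated=0.107
Op 5: CLOSE 1-2: Q_total=1.73, C_total=7.00, V=0.25; Q1=0.74, Q2=0.99; dissipated=0.061
Total dissipated: 56.559 μJ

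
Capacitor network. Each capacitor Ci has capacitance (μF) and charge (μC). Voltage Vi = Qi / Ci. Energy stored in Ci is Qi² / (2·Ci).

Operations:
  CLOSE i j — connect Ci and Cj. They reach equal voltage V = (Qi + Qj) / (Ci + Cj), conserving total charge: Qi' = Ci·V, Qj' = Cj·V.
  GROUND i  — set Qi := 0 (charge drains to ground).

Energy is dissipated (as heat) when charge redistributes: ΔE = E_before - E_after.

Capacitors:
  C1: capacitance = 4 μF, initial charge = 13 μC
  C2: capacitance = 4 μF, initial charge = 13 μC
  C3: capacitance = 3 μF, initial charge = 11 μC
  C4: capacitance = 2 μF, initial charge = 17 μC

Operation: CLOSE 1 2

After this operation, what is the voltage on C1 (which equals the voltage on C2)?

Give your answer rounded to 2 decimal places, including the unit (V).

Initial: C1(4μF, Q=13μC, V=3.25V), C2(4μF, Q=13μC, V=3.25V), C3(3μF, Q=11μC, V=3.67V), C4(2μF, Q=17μC, V=8.50V)
Op 1: CLOSE 1-2: Q_total=26.00, C_total=8.00, V=3.25; Q1=13.00, Q2=13.00; dissipated=0.000

Answer: 3.25 V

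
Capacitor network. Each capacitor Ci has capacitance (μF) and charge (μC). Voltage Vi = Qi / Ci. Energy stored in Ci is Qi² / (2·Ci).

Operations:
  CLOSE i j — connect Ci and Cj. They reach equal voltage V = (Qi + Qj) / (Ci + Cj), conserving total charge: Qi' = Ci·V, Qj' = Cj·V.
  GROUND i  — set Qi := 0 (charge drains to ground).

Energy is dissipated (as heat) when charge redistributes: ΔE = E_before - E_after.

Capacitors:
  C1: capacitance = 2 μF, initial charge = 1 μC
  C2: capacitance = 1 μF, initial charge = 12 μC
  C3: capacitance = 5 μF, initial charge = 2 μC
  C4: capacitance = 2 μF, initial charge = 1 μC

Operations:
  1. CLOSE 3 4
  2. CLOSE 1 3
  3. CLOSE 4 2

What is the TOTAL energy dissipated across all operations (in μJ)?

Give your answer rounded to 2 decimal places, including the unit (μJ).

Initial: C1(2μF, Q=1μC, V=0.50V), C2(1μF, Q=12μC, V=12.00V), C3(5μF, Q=2μC, V=0.40V), C4(2μF, Q=1μC, V=0.50V)
Op 1: CLOSE 3-4: Q_total=3.00, C_total=7.00, V=0.43; Q3=2.14, Q4=0.86; dissipated=0.007
Op 2: CLOSE 1-3: Q_total=3.14, C_total=7.00, V=0.45; Q1=0.90, Q3=2.24; dissipated=0.004
Op 3: CLOSE 4-2: Q_total=12.86, C_total=3.00, V=4.29; Q4=8.57, Q2=4.29; dissipated=44.633
Total dissipated: 44.643 μJ

Answer: 44.64 μJ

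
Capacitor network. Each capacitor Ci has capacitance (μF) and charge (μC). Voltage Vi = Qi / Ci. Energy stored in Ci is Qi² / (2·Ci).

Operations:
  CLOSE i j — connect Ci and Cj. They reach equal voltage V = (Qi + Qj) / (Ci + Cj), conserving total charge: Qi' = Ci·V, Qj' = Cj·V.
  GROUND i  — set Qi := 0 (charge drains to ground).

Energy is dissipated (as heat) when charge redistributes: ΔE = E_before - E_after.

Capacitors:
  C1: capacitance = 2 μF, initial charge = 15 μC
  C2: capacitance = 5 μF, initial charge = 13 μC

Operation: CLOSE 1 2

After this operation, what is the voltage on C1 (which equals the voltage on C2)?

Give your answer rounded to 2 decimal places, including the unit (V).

Answer: 4.00 V

Derivation:
Initial: C1(2μF, Q=15μC, V=7.50V), C2(5μF, Q=13μC, V=2.60V)
Op 1: CLOSE 1-2: Q_total=28.00, C_total=7.00, V=4.00; Q1=8.00, Q2=20.00; dissipated=17.150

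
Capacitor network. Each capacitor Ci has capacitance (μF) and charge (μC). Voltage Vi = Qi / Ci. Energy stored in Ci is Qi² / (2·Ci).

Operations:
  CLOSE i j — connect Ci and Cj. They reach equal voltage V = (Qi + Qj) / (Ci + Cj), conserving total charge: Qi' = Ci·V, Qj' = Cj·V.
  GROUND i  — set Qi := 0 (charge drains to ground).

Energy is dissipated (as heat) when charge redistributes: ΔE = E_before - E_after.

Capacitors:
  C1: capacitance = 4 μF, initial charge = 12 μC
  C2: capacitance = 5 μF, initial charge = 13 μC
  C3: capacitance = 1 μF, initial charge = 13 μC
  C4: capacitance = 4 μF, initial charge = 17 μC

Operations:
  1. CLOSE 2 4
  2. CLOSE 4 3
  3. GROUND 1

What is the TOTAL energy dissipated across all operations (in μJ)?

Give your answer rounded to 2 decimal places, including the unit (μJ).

Answer: 58.40 μJ

Derivation:
Initial: C1(4μF, Q=12μC, V=3.00V), C2(5μF, Q=13μC, V=2.60V), C3(1μF, Q=13μC, V=13.00V), C4(4μF, Q=17μC, V=4.25V)
Op 1: CLOSE 2-4: Q_total=30.00, C_total=9.00, V=3.33; Q2=16.67, Q4=13.33; dissipated=3.025
Op 2: CLOSE 4-3: Q_total=26.33, C_total=5.00, V=5.27; Q4=21.07, Q3=5.27; dissipated=37.378
Op 3: GROUND 1: Q1=0; energy lost=18.000
Total dissipated: 58.403 μJ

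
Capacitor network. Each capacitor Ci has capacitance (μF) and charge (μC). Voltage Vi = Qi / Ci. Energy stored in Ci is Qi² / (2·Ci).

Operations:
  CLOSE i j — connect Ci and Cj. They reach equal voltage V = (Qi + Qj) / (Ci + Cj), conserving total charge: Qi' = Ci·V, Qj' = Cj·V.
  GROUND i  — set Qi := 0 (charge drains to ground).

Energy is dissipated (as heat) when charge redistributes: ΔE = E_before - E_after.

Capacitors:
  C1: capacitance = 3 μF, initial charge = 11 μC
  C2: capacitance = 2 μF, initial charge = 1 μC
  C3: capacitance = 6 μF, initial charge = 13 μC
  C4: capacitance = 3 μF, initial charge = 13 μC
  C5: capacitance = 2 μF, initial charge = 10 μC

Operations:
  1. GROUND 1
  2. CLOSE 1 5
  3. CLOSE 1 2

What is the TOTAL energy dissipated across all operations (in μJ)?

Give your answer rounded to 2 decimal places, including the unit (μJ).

Initial: C1(3μF, Q=11μC, V=3.67V), C2(2μF, Q=1μC, V=0.50V), C3(6μF, Q=13μC, V=2.17V), C4(3μF, Q=13μC, V=4.33V), C5(2μF, Q=10μC, V=5.00V)
Op 1: GROUND 1: Q1=0; energy lost=20.167
Op 2: CLOSE 1-5: Q_total=10.00, C_total=5.00, V=2.00; Q1=6.00, Q5=4.00; dissipated=15.000
Op 3: CLOSE 1-2: Q_total=7.00, C_total=5.00, V=1.40; Q1=4.20, Q2=2.80; dissipated=1.350
Total dissipated: 36.517 μJ

Answer: 36.52 μJ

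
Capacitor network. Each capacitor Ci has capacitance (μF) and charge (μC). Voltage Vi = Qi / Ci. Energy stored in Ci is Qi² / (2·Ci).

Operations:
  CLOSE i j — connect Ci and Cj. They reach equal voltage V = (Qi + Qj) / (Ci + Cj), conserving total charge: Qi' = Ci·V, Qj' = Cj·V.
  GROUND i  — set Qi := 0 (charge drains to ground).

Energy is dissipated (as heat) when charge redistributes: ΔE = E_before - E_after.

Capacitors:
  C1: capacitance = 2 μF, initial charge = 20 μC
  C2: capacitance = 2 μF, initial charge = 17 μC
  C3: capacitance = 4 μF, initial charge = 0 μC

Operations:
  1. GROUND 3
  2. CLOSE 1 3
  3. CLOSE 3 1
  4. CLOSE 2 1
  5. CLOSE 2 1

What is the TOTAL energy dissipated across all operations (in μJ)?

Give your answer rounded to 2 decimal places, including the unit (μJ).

Answer: 80.01 μJ

Derivation:
Initial: C1(2μF, Q=20μC, V=10.00V), C2(2μF, Q=17μC, V=8.50V), C3(4μF, Q=0μC, V=0.00V)
Op 1: GROUND 3: Q3=0; energy lost=0.000
Op 2: CLOSE 1-3: Q_total=20.00, C_total=6.00, V=3.33; Q1=6.67, Q3=13.33; dissipated=66.667
Op 3: CLOSE 3-1: Q_total=20.00, C_total=6.00, V=3.33; Q3=13.33, Q1=6.67; dissipated=0.000
Op 4: CLOSE 2-1: Q_total=23.67, C_total=4.00, V=5.92; Q2=11.83, Q1=11.83; dissipated=13.347
Op 5: CLOSE 2-1: Q_total=23.67, C_total=4.00, V=5.92; Q2=11.83, Q1=11.83; dissipated=0.000
Total dissipated: 80.014 μJ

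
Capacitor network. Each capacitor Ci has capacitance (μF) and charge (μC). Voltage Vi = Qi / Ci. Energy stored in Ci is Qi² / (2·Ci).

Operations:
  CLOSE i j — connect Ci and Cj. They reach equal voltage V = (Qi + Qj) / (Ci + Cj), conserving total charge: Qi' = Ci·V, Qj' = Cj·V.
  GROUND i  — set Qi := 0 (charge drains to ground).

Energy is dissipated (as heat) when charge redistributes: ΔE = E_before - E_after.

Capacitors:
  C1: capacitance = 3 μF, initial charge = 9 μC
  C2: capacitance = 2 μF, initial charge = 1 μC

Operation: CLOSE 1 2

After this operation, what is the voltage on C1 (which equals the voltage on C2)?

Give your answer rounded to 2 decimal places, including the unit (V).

Answer: 2.00 V

Derivation:
Initial: C1(3μF, Q=9μC, V=3.00V), C2(2μF, Q=1μC, V=0.50V)
Op 1: CLOSE 1-2: Q_total=10.00, C_total=5.00, V=2.00; Q1=6.00, Q2=4.00; dissipated=3.750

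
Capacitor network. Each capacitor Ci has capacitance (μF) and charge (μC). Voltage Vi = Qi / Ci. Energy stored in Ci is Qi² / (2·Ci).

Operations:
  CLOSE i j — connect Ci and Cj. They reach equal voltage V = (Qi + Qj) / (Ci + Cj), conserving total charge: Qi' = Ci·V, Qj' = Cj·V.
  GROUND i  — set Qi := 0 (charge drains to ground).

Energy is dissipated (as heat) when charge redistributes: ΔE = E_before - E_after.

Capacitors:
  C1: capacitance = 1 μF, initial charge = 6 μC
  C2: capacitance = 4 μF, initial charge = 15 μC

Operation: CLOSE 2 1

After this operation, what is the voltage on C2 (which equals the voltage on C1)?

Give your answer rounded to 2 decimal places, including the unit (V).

Initial: C1(1μF, Q=6μC, V=6.00V), C2(4μF, Q=15μC, V=3.75V)
Op 1: CLOSE 2-1: Q_total=21.00, C_total=5.00, V=4.20; Q2=16.80, Q1=4.20; dissipated=2.025

Answer: 4.20 V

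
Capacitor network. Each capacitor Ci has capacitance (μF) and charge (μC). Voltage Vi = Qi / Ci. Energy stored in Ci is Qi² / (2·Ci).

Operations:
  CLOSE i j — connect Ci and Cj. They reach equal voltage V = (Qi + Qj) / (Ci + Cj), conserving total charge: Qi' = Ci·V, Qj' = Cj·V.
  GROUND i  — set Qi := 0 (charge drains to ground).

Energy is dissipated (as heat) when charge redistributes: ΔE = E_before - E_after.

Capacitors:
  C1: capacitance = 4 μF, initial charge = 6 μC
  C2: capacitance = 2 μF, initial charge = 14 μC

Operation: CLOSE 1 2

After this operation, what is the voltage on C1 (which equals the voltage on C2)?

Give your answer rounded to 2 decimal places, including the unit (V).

Answer: 3.33 V

Derivation:
Initial: C1(4μF, Q=6μC, V=1.50V), C2(2μF, Q=14μC, V=7.00V)
Op 1: CLOSE 1-2: Q_total=20.00, C_total=6.00, V=3.33; Q1=13.33, Q2=6.67; dissipated=20.167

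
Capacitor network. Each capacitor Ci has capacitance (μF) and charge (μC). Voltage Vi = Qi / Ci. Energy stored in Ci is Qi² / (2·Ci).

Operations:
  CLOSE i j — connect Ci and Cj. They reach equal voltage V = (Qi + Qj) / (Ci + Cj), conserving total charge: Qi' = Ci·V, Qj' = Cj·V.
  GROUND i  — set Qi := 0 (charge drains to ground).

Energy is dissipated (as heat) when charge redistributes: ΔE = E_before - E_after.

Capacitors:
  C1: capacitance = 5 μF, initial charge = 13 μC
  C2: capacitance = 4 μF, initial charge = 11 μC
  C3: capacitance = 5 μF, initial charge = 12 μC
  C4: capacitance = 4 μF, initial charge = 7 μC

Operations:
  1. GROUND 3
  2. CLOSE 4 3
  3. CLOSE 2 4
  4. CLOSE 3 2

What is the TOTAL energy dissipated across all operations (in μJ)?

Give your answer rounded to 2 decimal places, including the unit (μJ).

Initial: C1(5μF, Q=13μC, V=2.60V), C2(4μF, Q=11μC, V=2.75V), C3(5μF, Q=12μC, V=2.40V), C4(4μF, Q=7μC, V=1.75V)
Op 1: GROUND 3: Q3=0; energy lost=14.400
Op 2: CLOSE 4-3: Q_total=7.00, C_total=9.00, V=0.78; Q4=3.11, Q3=3.89; dissipated=3.403
Op 3: CLOSE 2-4: Q_total=14.11, C_total=8.00, V=1.76; Q2=7.06, Q4=7.06; dissipated=3.890
Op 4: CLOSE 3-2: Q_total=10.94, C_total=9.00, V=1.22; Q3=6.08, Q2=4.86; dissipated=1.080
Total dissipated: 22.773 μJ

Answer: 22.77 μJ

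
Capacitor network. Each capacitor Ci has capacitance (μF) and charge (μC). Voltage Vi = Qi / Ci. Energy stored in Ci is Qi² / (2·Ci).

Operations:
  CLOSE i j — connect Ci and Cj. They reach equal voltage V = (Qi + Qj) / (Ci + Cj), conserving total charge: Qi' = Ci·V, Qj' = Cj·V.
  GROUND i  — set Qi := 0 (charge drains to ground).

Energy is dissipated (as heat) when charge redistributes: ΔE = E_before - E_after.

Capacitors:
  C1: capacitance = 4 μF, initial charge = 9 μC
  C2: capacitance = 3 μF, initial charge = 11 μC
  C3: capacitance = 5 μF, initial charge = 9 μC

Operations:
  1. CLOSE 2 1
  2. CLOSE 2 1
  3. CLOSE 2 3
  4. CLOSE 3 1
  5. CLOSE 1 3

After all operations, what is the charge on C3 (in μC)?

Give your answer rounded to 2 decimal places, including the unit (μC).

Initial: C1(4μF, Q=9μC, V=2.25V), C2(3μF, Q=11μC, V=3.67V), C3(5μF, Q=9μC, V=1.80V)
Op 1: CLOSE 2-1: Q_total=20.00, C_total=7.00, V=2.86; Q2=8.57, Q1=11.43; dissipated=1.720
Op 2: CLOSE 2-1: Q_total=20.00, C_total=7.00, V=2.86; Q2=8.57, Q1=11.43; dissipated=0.000
Op 3: CLOSE 2-3: Q_total=17.57, C_total=8.00, V=2.20; Q2=6.59, Q3=10.98; dissipated=1.048
Op 4: CLOSE 3-1: Q_total=22.41, C_total=9.00, V=2.49; Q3=12.45, Q1=9.96; dissipated=0.485
Op 5: CLOSE 1-3: Q_total=22.41, C_total=9.00, V=2.49; Q1=9.96, Q3=12.45; dissipated=0.000
Final charges: Q1=9.96, Q2=6.59, Q3=12.45

Answer: 12.45 μC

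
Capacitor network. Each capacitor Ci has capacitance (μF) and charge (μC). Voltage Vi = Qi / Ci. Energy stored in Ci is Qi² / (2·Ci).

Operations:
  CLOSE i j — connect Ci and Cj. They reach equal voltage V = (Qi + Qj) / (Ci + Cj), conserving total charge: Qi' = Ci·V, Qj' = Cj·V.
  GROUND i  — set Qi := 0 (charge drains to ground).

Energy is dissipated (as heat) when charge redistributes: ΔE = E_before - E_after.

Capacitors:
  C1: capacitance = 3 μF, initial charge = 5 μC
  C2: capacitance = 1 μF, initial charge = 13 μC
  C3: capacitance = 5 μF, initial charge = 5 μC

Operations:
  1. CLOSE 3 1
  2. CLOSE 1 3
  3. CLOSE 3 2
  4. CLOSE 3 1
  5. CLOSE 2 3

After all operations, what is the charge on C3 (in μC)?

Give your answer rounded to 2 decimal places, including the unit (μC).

Answer: 12.98 μC

Derivation:
Initial: C1(3μF, Q=5μC, V=1.67V), C2(1μF, Q=13μC, V=13.00V), C3(5μF, Q=5μC, V=1.00V)
Op 1: CLOSE 3-1: Q_total=10.00, C_total=8.00, V=1.25; Q3=6.25, Q1=3.75; dissipated=0.417
Op 2: CLOSE 1-3: Q_total=10.00, C_total=8.00, V=1.25; Q1=3.75, Q3=6.25; dissipated=0.000
Op 3: CLOSE 3-2: Q_total=19.25, C_total=6.00, V=3.21; Q3=16.04, Q2=3.21; dissipated=57.526
Op 4: CLOSE 3-1: Q_total=19.79, C_total=8.00, V=2.47; Q3=12.37, Q1=7.42; dissipated=3.595
Op 5: CLOSE 2-3: Q_total=15.58, C_total=6.00, V=2.60; Q2=2.60, Q3=12.98; dissipated=0.225
Final charges: Q1=7.42, Q2=2.60, Q3=12.98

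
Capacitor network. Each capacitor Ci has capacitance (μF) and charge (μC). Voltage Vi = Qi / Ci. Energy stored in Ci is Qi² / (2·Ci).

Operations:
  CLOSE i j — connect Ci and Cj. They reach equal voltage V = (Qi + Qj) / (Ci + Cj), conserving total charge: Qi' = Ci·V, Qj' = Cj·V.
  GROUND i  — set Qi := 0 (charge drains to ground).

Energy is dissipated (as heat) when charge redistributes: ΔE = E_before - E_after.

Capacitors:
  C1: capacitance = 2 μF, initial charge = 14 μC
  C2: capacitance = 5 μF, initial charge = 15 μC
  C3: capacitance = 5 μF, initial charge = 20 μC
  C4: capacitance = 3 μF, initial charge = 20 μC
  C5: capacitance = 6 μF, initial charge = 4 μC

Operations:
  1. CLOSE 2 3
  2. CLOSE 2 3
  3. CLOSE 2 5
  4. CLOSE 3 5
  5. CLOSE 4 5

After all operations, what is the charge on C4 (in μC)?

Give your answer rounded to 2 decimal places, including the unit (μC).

Answer: 11.98 μC

Derivation:
Initial: C1(2μF, Q=14μC, V=7.00V), C2(5μF, Q=15μC, V=3.00V), C3(5μF, Q=20μC, V=4.00V), C4(3μF, Q=20μC, V=6.67V), C5(6μF, Q=4μC, V=0.67V)
Op 1: CLOSE 2-3: Q_total=35.00, C_total=10.00, V=3.50; Q2=17.50, Q3=17.50; dissipated=1.250
Op 2: CLOSE 2-3: Q_total=35.00, C_total=10.00, V=3.50; Q2=17.50, Q3=17.50; dissipated=0.000
Op 3: CLOSE 2-5: Q_total=21.50, C_total=11.00, V=1.95; Q2=9.77, Q5=11.73; dissipated=10.947
Op 4: CLOSE 3-5: Q_total=29.23, C_total=11.00, V=2.66; Q3=13.29, Q5=15.94; dissipated=3.257
Op 5: CLOSE 4-5: Q_total=35.94, C_total=9.00, V=3.99; Q4=11.98, Q5=23.96; dissipated=16.077
Final charges: Q1=14.00, Q2=9.77, Q3=13.29, Q4=11.98, Q5=23.96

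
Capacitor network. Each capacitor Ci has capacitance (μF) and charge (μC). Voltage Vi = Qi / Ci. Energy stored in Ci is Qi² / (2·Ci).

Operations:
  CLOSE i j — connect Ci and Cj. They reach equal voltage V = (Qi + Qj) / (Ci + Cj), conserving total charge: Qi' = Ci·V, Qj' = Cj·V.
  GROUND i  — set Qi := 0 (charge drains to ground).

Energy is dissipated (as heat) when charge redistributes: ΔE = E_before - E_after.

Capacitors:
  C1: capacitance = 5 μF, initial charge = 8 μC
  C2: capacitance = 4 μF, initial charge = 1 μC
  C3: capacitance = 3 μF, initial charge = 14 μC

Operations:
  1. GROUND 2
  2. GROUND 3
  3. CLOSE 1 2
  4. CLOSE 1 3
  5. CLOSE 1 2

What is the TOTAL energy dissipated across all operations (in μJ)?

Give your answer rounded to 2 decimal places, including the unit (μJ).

Answer: 36.50 μJ

Derivation:
Initial: C1(5μF, Q=8μC, V=1.60V), C2(4μF, Q=1μC, V=0.25V), C3(3μF, Q=14μC, V=4.67V)
Op 1: GROUND 2: Q2=0; energy lost=0.125
Op 2: GROUND 3: Q3=0; energy lost=32.667
Op 3: CLOSE 1-2: Q_total=8.00, C_total=9.00, V=0.89; Q1=4.44, Q2=3.56; dissipated=2.844
Op 4: CLOSE 1-3: Q_total=4.44, C_total=8.00, V=0.56; Q1=2.78, Q3=1.67; dissipated=0.741
Op 5: CLOSE 1-2: Q_total=6.33, C_total=9.00, V=0.70; Q1=3.52, Q2=2.81; dissipated=0.123
Total dissipated: 36.500 μJ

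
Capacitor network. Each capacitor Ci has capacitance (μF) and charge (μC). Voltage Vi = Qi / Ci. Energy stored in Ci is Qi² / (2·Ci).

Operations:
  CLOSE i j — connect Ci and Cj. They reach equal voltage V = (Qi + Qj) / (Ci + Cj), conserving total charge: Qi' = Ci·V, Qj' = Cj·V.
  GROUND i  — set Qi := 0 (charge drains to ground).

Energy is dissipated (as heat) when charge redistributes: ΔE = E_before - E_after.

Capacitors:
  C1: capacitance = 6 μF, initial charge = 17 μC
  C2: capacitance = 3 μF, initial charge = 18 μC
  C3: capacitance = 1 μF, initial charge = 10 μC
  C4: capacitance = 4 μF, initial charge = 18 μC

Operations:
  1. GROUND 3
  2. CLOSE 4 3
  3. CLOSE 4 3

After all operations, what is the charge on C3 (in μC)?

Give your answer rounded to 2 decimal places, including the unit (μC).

Initial: C1(6μF, Q=17μC, V=2.83V), C2(3μF, Q=18μC, V=6.00V), C3(1μF, Q=10μC, V=10.00V), C4(4μF, Q=18μC, V=4.50V)
Op 1: GROUND 3: Q3=0; energy lost=50.000
Op 2: CLOSE 4-3: Q_total=18.00, C_total=5.00, V=3.60; Q4=14.40, Q3=3.60; dissipated=8.100
Op 3: CLOSE 4-3: Q_total=18.00, C_total=5.00, V=3.60; Q4=14.40, Q3=3.60; dissipated=0.000
Final charges: Q1=17.00, Q2=18.00, Q3=3.60, Q4=14.40

Answer: 3.60 μC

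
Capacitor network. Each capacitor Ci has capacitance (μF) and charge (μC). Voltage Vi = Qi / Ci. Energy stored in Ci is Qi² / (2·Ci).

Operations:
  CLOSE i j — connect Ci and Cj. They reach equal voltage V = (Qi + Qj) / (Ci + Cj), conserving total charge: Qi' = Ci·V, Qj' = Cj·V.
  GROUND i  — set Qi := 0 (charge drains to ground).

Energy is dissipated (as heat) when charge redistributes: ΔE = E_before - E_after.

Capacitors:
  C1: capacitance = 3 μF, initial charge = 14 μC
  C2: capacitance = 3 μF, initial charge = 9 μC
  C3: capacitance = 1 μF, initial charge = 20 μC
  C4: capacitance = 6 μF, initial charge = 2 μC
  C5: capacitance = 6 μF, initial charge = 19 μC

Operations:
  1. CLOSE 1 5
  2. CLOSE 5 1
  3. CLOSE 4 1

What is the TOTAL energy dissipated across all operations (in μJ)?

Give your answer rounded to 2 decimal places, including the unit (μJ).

Answer: 13.36 μJ

Derivation:
Initial: C1(3μF, Q=14μC, V=4.67V), C2(3μF, Q=9μC, V=3.00V), C3(1μF, Q=20μC, V=20.00V), C4(6μF, Q=2μC, V=0.33V), C5(6μF, Q=19μC, V=3.17V)
Op 1: CLOSE 1-5: Q_total=33.00, C_total=9.00, V=3.67; Q1=11.00, Q5=22.00; dissipated=2.250
Op 2: CLOSE 5-1: Q_total=33.00, C_total=9.00, V=3.67; Q5=22.00, Q1=11.00; dissipated=0.000
Op 3: CLOSE 4-1: Q_total=13.00, C_total=9.00, V=1.44; Q4=8.67, Q1=4.33; dissipated=11.111
Total dissipated: 13.361 μJ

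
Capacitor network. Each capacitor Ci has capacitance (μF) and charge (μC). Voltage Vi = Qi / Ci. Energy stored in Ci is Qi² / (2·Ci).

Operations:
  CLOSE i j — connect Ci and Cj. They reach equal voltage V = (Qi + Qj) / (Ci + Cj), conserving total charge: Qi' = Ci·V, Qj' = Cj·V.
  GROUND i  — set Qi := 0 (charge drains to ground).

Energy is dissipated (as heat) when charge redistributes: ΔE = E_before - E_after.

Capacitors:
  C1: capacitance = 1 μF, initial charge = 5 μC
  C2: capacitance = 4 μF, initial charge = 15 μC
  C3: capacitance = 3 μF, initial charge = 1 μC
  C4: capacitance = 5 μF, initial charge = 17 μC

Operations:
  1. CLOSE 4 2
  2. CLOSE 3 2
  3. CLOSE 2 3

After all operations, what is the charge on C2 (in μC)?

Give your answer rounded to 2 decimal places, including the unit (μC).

Initial: C1(1μF, Q=5μC, V=5.00V), C2(4μF, Q=15μC, V=3.75V), C3(3μF, Q=1μC, V=0.33V), C4(5μF, Q=17μC, V=3.40V)
Op 1: CLOSE 4-2: Q_total=32.00, C_total=9.00, V=3.56; Q4=17.78, Q2=14.22; dissipated=0.136
Op 2: CLOSE 3-2: Q_total=15.22, C_total=7.00, V=2.17; Q3=6.52, Q2=8.70; dissipated=8.899
Op 3: CLOSE 2-3: Q_total=15.22, C_total=7.00, V=2.17; Q2=8.70, Q3=6.52; dissipated=0.000
Final charges: Q1=5.00, Q2=8.70, Q3=6.52, Q4=17.78

Answer: 8.70 μC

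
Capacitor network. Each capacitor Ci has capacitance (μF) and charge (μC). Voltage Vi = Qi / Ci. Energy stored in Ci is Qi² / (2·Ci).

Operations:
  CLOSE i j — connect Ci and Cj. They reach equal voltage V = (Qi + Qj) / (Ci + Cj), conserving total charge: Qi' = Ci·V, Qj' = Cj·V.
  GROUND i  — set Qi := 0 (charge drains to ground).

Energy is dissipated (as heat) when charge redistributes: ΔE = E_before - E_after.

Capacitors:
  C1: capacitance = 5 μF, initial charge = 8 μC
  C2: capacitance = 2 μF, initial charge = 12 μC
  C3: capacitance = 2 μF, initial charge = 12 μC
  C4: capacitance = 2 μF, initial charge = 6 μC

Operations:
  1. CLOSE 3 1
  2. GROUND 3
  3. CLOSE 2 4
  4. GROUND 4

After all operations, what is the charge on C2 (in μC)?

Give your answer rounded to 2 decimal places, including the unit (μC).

Initial: C1(5μF, Q=8μC, V=1.60V), C2(2μF, Q=12μC, V=6.00V), C3(2μF, Q=12μC, V=6.00V), C4(2μF, Q=6μC, V=3.00V)
Op 1: CLOSE 3-1: Q_total=20.00, C_total=7.00, V=2.86; Q3=5.71, Q1=14.29; dissipated=13.829
Op 2: GROUND 3: Q3=0; energy lost=8.163
Op 3: CLOSE 2-4: Q_total=18.00, C_total=4.00, V=4.50; Q2=9.00, Q4=9.00; dissipated=4.500
Op 4: GROUND 4: Q4=0; energy lost=20.250
Final charges: Q1=14.29, Q2=9.00, Q3=0.00, Q4=0.00

Answer: 9.00 μC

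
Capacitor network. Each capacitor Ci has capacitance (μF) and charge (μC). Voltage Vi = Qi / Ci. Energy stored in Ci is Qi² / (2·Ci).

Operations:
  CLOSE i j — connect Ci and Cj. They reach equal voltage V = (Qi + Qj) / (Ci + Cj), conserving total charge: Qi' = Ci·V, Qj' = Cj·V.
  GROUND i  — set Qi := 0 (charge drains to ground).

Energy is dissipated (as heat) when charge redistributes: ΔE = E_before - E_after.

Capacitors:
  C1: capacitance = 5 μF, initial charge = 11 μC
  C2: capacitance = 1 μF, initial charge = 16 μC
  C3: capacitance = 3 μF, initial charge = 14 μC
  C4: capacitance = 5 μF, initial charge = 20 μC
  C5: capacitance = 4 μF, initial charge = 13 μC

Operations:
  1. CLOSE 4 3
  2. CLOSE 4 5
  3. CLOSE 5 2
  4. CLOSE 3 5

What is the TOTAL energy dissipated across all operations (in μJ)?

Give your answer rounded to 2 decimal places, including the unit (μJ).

Initial: C1(5μF, Q=11μC, V=2.20V), C2(1μF, Q=16μC, V=16.00V), C3(3μF, Q=14μC, V=4.67V), C4(5μF, Q=20μC, V=4.00V), C5(4μF, Q=13μC, V=3.25V)
Op 1: CLOSE 4-3: Q_total=34.00, C_total=8.00, V=4.25; Q4=21.25, Q3=12.75; dissipated=0.417
Op 2: CLOSE 4-5: Q_total=34.25, C_total=9.00, V=3.81; Q4=19.03, Q5=15.22; dissipated=1.111
Op 3: CLOSE 5-2: Q_total=31.22, C_total=5.00, V=6.24; Q5=24.98, Q2=6.24; dissipated=59.482
Op 4: CLOSE 3-5: Q_total=37.73, C_total=7.00, V=5.39; Q3=16.17, Q5=21.56; dissipated=3.410
Total dissipated: 64.419 μJ

Answer: 64.42 μJ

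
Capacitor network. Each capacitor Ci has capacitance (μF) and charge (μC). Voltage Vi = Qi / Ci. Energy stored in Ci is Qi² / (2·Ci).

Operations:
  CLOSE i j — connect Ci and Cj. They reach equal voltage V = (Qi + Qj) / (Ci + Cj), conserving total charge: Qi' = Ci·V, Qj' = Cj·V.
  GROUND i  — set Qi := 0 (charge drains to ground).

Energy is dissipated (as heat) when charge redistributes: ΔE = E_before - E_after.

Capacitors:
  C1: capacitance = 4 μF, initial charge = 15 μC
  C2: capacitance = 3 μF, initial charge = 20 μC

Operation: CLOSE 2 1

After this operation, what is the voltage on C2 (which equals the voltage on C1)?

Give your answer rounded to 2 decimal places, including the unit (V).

Answer: 5.00 V

Derivation:
Initial: C1(4μF, Q=15μC, V=3.75V), C2(3μF, Q=20μC, V=6.67V)
Op 1: CLOSE 2-1: Q_total=35.00, C_total=7.00, V=5.00; Q2=15.00, Q1=20.00; dissipated=7.292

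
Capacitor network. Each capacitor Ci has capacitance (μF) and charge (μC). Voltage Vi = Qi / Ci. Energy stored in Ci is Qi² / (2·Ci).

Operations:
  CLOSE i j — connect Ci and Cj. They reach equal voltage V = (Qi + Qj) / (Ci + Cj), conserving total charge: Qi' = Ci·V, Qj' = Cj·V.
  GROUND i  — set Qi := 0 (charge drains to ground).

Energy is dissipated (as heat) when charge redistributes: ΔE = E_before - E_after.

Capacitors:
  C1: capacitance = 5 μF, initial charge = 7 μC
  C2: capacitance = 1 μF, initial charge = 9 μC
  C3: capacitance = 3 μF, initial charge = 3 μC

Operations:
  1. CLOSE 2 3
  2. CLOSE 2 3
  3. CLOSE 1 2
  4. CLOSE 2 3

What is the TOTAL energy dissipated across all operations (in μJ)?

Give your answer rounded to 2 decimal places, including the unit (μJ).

Initial: C1(5μF, Q=7μC, V=1.40V), C2(1μF, Q=9μC, V=9.00V), C3(3μF, Q=3μC, V=1.00V)
Op 1: CLOSE 2-3: Q_total=12.00, C_total=4.00, V=3.00; Q2=3.00, Q3=9.00; dissipated=24.000
Op 2: CLOSE 2-3: Q_total=12.00, C_total=4.00, V=3.00; Q2=3.00, Q3=9.00; dissipated=0.000
Op 3: CLOSE 1-2: Q_total=10.00, C_total=6.00, V=1.67; Q1=8.33, Q2=1.67; dissipated=1.067
Op 4: CLOSE 2-3: Q_total=10.67, C_total=4.00, V=2.67; Q2=2.67, Q3=8.00; dissipated=0.667
Total dissipated: 25.733 μJ

Answer: 25.73 μJ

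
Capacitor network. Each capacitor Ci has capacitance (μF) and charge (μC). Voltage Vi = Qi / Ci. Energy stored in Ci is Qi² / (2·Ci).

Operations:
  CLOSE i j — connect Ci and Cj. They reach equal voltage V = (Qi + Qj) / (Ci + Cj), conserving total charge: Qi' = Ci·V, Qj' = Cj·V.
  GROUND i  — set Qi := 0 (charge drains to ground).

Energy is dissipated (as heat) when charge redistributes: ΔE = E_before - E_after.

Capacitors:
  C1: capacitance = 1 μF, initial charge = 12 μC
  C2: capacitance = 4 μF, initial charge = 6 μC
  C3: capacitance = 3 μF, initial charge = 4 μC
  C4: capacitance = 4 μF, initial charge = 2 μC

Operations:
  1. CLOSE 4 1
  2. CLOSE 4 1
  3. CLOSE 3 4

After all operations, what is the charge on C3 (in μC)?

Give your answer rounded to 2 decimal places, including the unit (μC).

Initial: C1(1μF, Q=12μC, V=12.00V), C2(4μF, Q=6μC, V=1.50V), C3(3μF, Q=4μC, V=1.33V), C4(4μF, Q=2μC, V=0.50V)
Op 1: CLOSE 4-1: Q_total=14.00, C_total=5.00, V=2.80; Q4=11.20, Q1=2.80; dissipated=52.900
Op 2: CLOSE 4-1: Q_total=14.00, C_total=5.00, V=2.80; Q4=11.20, Q1=2.80; dissipated=0.000
Op 3: CLOSE 3-4: Q_total=15.20, C_total=7.00, V=2.17; Q3=6.51, Q4=8.69; dissipated=1.844
Final charges: Q1=2.80, Q2=6.00, Q3=6.51, Q4=8.69

Answer: 6.51 μC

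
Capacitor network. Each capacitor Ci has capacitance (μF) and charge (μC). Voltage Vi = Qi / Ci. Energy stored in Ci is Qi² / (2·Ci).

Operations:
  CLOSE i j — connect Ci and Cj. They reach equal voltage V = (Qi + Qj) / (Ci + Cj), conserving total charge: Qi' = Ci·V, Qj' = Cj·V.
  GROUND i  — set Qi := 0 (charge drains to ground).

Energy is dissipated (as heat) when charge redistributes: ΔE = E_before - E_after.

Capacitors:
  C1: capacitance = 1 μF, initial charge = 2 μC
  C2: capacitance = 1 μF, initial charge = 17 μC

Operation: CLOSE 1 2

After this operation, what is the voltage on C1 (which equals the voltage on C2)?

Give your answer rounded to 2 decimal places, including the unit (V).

Answer: 9.50 V

Derivation:
Initial: C1(1μF, Q=2μC, V=2.00V), C2(1μF, Q=17μC, V=17.00V)
Op 1: CLOSE 1-2: Q_total=19.00, C_total=2.00, V=9.50; Q1=9.50, Q2=9.50; dissipated=56.250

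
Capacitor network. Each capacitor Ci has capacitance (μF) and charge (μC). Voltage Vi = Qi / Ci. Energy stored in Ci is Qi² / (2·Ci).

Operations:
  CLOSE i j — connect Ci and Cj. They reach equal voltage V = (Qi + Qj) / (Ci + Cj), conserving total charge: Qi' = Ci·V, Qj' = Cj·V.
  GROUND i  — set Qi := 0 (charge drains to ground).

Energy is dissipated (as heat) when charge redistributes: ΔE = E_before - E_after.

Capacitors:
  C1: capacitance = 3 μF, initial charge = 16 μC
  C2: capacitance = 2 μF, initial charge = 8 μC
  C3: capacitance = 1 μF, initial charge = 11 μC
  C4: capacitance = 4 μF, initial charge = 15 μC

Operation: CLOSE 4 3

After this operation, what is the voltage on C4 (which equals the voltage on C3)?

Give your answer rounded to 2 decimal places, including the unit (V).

Answer: 5.20 V

Derivation:
Initial: C1(3μF, Q=16μC, V=5.33V), C2(2μF, Q=8μC, V=4.00V), C3(1μF, Q=11μC, V=11.00V), C4(4μF, Q=15μC, V=3.75V)
Op 1: CLOSE 4-3: Q_total=26.00, C_total=5.00, V=5.20; Q4=20.80, Q3=5.20; dissipated=21.025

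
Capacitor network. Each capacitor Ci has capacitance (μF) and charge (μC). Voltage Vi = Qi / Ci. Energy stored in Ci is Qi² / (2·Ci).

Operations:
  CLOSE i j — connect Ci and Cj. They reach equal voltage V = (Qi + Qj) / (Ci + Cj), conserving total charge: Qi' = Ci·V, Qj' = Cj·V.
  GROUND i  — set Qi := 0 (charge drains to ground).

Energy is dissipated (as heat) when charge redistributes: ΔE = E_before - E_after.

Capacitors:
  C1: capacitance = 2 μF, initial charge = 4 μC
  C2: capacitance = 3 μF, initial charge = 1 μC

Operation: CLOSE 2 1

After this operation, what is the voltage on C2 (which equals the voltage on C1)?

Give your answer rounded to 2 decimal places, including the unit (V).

Initial: C1(2μF, Q=4μC, V=2.00V), C2(3μF, Q=1μC, V=0.33V)
Op 1: CLOSE 2-1: Q_total=5.00, C_total=5.00, V=1.00; Q2=3.00, Q1=2.00; dissipated=1.667

Answer: 1.00 V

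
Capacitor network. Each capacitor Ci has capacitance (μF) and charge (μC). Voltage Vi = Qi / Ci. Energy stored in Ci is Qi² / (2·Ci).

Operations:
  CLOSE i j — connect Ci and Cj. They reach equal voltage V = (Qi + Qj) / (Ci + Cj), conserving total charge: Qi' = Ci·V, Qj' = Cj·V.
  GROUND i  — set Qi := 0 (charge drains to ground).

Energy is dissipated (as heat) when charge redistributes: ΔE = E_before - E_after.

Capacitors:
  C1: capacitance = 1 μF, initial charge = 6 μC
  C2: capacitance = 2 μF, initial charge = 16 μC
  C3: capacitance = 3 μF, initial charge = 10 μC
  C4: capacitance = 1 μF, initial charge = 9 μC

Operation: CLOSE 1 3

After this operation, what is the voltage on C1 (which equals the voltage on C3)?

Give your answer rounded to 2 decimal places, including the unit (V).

Answer: 4.00 V

Derivation:
Initial: C1(1μF, Q=6μC, V=6.00V), C2(2μF, Q=16μC, V=8.00V), C3(3μF, Q=10μC, V=3.33V), C4(1μF, Q=9μC, V=9.00V)
Op 1: CLOSE 1-3: Q_total=16.00, C_total=4.00, V=4.00; Q1=4.00, Q3=12.00; dissipated=2.667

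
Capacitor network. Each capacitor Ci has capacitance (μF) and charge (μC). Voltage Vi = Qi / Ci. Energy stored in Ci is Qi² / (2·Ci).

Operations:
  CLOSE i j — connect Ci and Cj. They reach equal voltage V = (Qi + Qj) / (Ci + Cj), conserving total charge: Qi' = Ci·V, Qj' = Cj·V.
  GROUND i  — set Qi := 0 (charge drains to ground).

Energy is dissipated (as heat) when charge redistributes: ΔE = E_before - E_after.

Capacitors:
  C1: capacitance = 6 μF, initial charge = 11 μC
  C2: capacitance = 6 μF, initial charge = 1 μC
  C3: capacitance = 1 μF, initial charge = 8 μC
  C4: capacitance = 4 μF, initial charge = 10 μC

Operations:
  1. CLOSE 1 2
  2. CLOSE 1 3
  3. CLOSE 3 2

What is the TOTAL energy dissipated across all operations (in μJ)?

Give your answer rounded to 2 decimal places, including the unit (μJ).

Initial: C1(6μF, Q=11μC, V=1.83V), C2(6μF, Q=1μC, V=0.17V), C3(1μF, Q=8μC, V=8.00V), C4(4μF, Q=10μC, V=2.50V)
Op 1: CLOSE 1-2: Q_total=12.00, C_total=12.00, V=1.00; Q1=6.00, Q2=6.00; dissipated=4.167
Op 2: CLOSE 1-3: Q_total=14.00, C_total=7.00, V=2.00; Q1=12.00, Q3=2.00; dissipated=21.000
Op 3: CLOSE 3-2: Q_total=8.00, C_total=7.00, V=1.14; Q3=1.14, Q2=6.86; dissipated=0.429
Total dissipated: 25.595 μJ

Answer: 25.60 μJ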